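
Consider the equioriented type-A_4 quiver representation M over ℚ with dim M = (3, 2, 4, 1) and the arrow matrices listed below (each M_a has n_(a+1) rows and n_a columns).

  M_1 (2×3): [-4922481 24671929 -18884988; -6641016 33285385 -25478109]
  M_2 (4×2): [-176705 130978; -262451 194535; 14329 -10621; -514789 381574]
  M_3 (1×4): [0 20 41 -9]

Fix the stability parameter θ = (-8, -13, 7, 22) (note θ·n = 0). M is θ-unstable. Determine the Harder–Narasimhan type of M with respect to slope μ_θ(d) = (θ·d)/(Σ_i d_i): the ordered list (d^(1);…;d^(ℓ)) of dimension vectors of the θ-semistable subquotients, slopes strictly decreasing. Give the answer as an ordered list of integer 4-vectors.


Barcode: M ≅ I[1,1], I[1,3], I[1,4], I[3,3]^2. HN layers by μ_θ (4 steps, strictly decreasing):
  μ^(1)=22; μ^(2)=7; μ^(3)=-8; μ^(4)=-21/2

((0, 0, 0, 1); (0, 0, 4, 0); (1, 0, 0, 0); (2, 2, 0, 0))


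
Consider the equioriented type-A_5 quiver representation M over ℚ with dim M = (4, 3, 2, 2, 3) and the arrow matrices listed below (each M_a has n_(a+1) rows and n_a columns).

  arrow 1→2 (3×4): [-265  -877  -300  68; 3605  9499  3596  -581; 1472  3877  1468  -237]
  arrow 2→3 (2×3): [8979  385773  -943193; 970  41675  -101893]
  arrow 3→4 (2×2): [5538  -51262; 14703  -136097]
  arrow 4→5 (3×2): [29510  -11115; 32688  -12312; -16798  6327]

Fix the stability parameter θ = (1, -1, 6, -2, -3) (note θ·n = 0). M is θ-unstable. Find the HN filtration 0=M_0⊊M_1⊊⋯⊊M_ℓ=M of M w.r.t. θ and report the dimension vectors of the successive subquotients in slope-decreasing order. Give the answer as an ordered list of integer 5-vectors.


Barcode: M ≅ I[1,1], I[1,2], I[1,3], I[1,5], I[4,4], I[5,5]^2. HN layers by μ_θ (6 steps, strictly decreasing):
  μ^(1)=6; μ^(2)=1; μ^(3)=1/3; μ^(4)=0; μ^(5)=-2; μ^(6)=-3

((0, 0, 1, 0, 0); (1, 0, 0, 0, 0); (0, 0, 1, 1, 1); (3, 3, 0, 0, 0); (0, 0, 0, 1, 0); (0, 0, 0, 0, 2))


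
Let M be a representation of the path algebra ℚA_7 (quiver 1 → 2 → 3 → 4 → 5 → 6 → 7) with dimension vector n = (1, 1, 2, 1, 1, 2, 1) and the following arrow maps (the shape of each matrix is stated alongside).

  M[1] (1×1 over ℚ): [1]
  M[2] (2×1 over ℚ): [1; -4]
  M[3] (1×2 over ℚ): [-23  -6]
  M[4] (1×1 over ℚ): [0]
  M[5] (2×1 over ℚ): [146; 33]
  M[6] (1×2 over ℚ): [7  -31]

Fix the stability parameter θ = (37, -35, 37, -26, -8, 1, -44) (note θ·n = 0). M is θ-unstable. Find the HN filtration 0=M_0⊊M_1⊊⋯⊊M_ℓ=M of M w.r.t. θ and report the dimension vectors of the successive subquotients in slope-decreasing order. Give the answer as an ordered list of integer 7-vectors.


Via rank(M_{q-1}∘⋯∘M_p): M ≅ I[1,4], I[3,3], I[5,7], I[6,6].
μ_θ-semistable layers: μ^(1)=37; μ^(2)=11/2; μ^(3)=1; μ^(4)=-17

((0, 0, 1, 0, 0, 0, 0); (0, 0, 1, 1, 0, 0, 0); (1, 1, 0, 0, 0, 1, 0); (0, 0, 0, 0, 1, 1, 1))


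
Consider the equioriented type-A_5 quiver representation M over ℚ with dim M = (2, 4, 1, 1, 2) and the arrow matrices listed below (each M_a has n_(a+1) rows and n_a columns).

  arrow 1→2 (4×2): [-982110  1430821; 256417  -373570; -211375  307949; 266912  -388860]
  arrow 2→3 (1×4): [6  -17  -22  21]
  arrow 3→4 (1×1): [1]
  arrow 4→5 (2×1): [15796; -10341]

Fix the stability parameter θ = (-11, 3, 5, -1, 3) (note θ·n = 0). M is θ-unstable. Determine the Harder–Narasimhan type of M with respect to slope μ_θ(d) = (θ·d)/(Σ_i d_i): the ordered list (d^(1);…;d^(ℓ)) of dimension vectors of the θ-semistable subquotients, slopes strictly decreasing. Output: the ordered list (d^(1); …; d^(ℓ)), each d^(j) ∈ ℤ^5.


Interval decomposition of M: I[1,2], I[1,5], I[2,2]^2, I[5,5].
HN type (ℓ=3): μ^(1)=3; μ^(2)=7/3; μ^(3)=-11

((0, 3, 0, 0, 2); (0, 1, 1, 1, 0); (2, 0, 0, 0, 0))


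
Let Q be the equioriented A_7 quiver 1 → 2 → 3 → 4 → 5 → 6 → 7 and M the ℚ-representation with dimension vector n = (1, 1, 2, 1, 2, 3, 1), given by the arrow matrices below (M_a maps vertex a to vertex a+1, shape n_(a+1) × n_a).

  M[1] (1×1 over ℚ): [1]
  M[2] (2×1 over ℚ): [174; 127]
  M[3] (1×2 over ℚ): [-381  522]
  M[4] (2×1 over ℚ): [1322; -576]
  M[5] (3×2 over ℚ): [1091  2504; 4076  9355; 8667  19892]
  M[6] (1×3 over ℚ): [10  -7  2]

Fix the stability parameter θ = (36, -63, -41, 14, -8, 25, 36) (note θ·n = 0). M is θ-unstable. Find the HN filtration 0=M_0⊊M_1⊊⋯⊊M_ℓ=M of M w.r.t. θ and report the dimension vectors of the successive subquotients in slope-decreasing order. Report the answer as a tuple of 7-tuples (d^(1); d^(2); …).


Barcode: M ≅ I[1,3], I[3,6], I[5,7], I[6,6]. HN layers by μ_θ (6 steps, strictly decreasing):
  μ^(1)=36; μ^(2)=25; μ^(3)=3; μ^(4)=-8; μ^(5)=-68/3; μ^(6)=-41

((0, 0, 0, 0, 0, 0, 1); (0, 0, 0, 0, 0, 3, 0); (0, 0, 0, 1, 1, 0, 0); (0, 0, 0, 0, 1, 0, 0); (1, 1, 1, 0, 0, 0, 0); (0, 0, 1, 0, 0, 0, 0))


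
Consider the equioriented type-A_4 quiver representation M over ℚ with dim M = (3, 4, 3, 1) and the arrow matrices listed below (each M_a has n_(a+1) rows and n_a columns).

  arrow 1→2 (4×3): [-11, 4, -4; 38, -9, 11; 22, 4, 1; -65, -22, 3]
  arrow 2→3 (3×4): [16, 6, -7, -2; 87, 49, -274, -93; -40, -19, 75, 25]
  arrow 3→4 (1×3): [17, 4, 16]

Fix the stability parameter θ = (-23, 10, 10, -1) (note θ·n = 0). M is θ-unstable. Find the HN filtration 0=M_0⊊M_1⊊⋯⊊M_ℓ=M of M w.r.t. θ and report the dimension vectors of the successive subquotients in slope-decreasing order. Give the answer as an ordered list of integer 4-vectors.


Via rank(M_{q-1}∘⋯∘M_p): M ≅ I[1,3]^2, I[1,4], I[2,2].
μ_θ-semistable layers: μ^(1)=10; μ^(2)=19/3; μ^(3)=-23

((0, 3, 2, 0); (0, 1, 1, 1); (3, 0, 0, 0))


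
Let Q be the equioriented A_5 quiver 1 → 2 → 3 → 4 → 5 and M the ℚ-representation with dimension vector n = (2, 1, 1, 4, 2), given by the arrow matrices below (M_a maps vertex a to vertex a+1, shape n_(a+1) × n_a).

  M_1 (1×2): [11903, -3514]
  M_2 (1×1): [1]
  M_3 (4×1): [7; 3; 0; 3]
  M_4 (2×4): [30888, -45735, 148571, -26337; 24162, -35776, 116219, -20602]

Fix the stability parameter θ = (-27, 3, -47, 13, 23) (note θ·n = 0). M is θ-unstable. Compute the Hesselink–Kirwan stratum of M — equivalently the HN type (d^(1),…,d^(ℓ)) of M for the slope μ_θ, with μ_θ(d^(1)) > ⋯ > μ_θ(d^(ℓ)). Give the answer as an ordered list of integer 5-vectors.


Interval decomposition of M: I[1,1], I[1,4], I[4,4], I[4,5]^2.
HN type (ℓ=4): μ^(1)=23; μ^(2)=13; μ^(3)=-22; μ^(4)=-27

((0, 0, 0, 0, 2); (0, 0, 0, 4, 0); (0, 1, 1, 0, 0); (2, 0, 0, 0, 0))


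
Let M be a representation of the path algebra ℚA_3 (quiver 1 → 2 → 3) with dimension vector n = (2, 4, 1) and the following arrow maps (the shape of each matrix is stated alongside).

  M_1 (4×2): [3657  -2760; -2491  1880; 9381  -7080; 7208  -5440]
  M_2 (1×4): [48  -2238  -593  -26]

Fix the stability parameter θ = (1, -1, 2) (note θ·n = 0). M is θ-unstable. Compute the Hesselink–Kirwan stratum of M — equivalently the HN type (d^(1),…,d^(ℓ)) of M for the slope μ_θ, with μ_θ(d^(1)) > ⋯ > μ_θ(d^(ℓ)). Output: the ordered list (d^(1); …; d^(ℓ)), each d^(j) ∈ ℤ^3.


Via rank(M_{q-1}∘⋯∘M_p): M ≅ I[1,1], I[1,3], I[2,2]^3.
μ_θ-semistable layers: μ^(1)=2; μ^(2)=1; μ^(3)=0; μ^(4)=-1

((0, 0, 1); (1, 0, 0); (1, 1, 0); (0, 3, 0))


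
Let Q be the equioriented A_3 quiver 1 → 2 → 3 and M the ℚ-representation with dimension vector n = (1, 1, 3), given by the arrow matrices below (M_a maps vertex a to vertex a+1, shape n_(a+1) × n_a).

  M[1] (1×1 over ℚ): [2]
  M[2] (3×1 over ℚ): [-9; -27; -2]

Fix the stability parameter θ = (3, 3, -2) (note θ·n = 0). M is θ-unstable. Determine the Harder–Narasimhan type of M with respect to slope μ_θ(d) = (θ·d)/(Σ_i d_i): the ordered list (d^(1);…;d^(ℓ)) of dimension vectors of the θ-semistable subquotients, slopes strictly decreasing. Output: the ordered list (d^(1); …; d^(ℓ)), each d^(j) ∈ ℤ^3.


Barcode: M ≅ I[1,3], I[3,3]^2. HN layers by μ_θ (2 steps, strictly decreasing):
  μ^(1)=4/3; μ^(2)=-2

((1, 1, 1); (0, 0, 2))


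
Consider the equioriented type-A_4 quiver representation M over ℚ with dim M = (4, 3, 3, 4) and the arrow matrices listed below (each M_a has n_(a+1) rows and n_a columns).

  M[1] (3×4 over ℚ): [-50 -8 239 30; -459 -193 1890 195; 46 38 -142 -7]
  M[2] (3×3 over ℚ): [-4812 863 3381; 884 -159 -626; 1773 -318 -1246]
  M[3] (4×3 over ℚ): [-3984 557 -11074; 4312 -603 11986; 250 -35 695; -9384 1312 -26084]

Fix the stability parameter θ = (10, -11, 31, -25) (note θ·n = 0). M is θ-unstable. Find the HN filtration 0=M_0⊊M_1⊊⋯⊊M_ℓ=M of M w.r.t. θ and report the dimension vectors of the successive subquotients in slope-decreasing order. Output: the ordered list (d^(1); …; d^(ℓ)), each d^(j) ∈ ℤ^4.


Interval decomposition of M: I[1,1], I[1,3], I[1,4]^2, I[4,4]^2.
HN type (ℓ=5): μ^(1)=31; μ^(2)=10; μ^(3)=3; μ^(4)=-1/2; μ^(5)=-25

((0, 0, 1, 0); (1, 0, 0, 0); (0, 0, 2, 2); (3, 3, 0, 0); (0, 0, 0, 2))


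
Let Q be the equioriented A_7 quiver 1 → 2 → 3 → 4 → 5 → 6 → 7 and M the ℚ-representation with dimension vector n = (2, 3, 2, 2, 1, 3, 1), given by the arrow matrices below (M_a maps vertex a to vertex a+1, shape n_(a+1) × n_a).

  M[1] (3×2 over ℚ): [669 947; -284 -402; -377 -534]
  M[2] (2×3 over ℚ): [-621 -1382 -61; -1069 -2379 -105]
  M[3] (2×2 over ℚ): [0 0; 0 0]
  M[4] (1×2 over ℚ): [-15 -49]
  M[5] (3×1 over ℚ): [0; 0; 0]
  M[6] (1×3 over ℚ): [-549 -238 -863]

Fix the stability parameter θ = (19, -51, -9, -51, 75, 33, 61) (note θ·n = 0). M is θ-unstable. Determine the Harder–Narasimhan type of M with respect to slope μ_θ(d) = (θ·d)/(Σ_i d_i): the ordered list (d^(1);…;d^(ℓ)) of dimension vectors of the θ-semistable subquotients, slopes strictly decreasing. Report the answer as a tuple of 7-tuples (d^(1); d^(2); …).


Barcode: M ≅ I[1,2], I[1,3], I[2,3], I[4,4], I[4,5], I[6,6]^2, I[6,7]. HN layers by μ_θ (6 steps, strictly decreasing):
  μ^(1)=75; μ^(2)=61; μ^(3)=33; μ^(4)=-9; μ^(5)=-16; μ^(6)=-51

((0, 0, 0, 0, 1, 0, 0); (0, 0, 0, 0, 0, 0, 1); (0, 0, 0, 0, 0, 3, 0); (0, 0, 2, 0, 0, 0, 0); (2, 2, 0, 0, 0, 0, 0); (0, 1, 0, 2, 0, 0, 0))


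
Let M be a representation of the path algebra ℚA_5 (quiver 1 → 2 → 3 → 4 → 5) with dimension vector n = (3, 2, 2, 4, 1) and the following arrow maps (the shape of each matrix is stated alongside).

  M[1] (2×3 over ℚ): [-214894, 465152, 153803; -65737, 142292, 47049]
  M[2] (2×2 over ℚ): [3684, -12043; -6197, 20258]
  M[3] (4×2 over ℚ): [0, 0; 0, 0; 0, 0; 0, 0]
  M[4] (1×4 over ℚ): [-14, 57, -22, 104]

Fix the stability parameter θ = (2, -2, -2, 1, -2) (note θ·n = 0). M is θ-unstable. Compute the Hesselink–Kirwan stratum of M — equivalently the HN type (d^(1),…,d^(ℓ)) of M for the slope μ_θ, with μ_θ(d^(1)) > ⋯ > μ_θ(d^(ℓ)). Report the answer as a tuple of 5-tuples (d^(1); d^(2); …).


Barcode: M ≅ I[1,1], I[1,3]^2, I[4,4]^3, I[4,5]. HN layers by μ_θ (4 steps, strictly decreasing):
  μ^(1)=2; μ^(2)=1; μ^(3)=-1/2; μ^(4)=-2/3

((1, 0, 0, 0, 0); (0, 0, 0, 3, 0); (0, 0, 0, 1, 1); (2, 2, 2, 0, 0))


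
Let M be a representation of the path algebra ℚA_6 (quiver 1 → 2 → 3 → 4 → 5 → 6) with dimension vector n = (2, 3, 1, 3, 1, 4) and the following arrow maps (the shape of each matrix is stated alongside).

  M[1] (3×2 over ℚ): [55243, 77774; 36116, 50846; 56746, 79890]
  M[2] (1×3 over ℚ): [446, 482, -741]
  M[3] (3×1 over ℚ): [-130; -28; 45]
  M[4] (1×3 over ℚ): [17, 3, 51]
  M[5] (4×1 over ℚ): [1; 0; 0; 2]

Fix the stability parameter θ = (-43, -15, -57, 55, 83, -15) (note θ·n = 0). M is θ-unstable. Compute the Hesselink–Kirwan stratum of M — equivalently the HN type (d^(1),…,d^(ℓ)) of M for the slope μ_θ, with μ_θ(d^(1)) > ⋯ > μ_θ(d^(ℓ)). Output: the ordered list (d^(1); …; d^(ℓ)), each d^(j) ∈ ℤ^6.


Via rank(M_{q-1}∘⋯∘M_p): M ≅ I[1,2], I[1,6], I[2,2], I[4,4]^2, I[6,6]^3.
μ_θ-semistable layers: μ^(1)=55; μ^(2)=41; μ^(3)=-15; μ^(4)=-36; μ^(5)=-43

((0, 0, 0, 2, 0, 0); (0, 0, 0, 1, 1, 1); (0, 2, 0, 0, 0, 3); (0, 1, 1, 0, 0, 0); (2, 0, 0, 0, 0, 0))


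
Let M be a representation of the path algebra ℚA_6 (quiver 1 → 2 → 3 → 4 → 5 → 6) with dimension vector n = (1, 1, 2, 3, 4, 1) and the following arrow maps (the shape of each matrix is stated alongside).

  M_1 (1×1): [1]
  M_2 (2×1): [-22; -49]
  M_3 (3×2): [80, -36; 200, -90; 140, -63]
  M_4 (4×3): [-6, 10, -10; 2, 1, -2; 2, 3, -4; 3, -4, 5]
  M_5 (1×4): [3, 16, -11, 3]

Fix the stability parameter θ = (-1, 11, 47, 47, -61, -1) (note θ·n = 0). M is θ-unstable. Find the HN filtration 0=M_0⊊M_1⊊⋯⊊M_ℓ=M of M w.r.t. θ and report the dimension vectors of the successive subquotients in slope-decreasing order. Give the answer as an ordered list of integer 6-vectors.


Interval decomposition of M: I[1,6], I[3,3], I[4,5]^2, I[5,5].
HN type (ℓ=5): μ^(1)=47; μ^(2)=43/5; μ^(3)=-1; μ^(4)=-7; μ^(5)=-61

((0, 0, 1, 0, 0, 0); (0, 1, 1, 1, 1, 1); (1, 0, 0, 0, 0, 0); (0, 0, 0, 2, 2, 0); (0, 0, 0, 0, 1, 0))


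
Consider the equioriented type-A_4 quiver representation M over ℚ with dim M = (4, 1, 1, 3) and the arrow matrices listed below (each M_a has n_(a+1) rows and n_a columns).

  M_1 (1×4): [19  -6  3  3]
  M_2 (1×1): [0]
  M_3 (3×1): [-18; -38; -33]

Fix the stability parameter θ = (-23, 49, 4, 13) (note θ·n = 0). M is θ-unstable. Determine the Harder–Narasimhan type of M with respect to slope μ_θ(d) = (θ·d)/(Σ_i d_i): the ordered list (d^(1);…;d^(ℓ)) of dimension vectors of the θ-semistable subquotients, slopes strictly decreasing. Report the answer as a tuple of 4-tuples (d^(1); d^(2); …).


Barcode: M ≅ I[1,1]^3, I[1,2], I[3,4], I[4,4]^2. HN layers by μ_θ (4 steps, strictly decreasing):
  μ^(1)=49; μ^(2)=13; μ^(3)=4; μ^(4)=-23

((0, 1, 0, 0); (0, 0, 0, 3); (0, 0, 1, 0); (4, 0, 0, 0))


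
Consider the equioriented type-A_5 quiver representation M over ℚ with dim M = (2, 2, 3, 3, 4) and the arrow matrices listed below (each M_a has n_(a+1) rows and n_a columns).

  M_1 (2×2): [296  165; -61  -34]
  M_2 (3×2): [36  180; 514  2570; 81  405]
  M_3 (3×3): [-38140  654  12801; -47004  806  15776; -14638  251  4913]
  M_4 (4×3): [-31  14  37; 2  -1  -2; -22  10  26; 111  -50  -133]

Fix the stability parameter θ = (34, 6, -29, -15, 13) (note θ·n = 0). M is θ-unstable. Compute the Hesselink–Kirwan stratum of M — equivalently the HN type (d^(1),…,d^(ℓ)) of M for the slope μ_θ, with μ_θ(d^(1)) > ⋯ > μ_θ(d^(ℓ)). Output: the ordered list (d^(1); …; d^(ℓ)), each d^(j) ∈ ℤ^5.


Interval decomposition of M: I[1,2], I[1,4], I[3,3], I[3,5], I[4,5], I[5,5]^2.
HN type (ℓ=5): μ^(1)=20; μ^(2)=13; μ^(3)=-1; μ^(4)=-15; μ^(5)=-29

((1, 1, 0, 0, 0); (0, 0, 0, 0, 4); (1, 1, 1, 1, 0); (0, 0, 0, 2, 0); (0, 0, 2, 0, 0))


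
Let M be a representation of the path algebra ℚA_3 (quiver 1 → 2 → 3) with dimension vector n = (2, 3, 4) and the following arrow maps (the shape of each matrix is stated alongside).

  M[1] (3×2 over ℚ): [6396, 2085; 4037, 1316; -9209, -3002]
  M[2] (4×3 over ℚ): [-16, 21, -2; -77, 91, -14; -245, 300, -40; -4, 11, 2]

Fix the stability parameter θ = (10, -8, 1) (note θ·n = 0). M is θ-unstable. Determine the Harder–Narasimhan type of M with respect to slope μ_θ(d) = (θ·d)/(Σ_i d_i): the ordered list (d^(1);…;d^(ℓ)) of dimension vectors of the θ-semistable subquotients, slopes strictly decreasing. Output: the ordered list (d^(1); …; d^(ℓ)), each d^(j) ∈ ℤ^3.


Interval decomposition of M: I[1,3]^2, I[2,2], I[3,3]^2.
HN type (ℓ=2): μ^(1)=1; μ^(2)=-8

((2, 2, 4); (0, 1, 0))


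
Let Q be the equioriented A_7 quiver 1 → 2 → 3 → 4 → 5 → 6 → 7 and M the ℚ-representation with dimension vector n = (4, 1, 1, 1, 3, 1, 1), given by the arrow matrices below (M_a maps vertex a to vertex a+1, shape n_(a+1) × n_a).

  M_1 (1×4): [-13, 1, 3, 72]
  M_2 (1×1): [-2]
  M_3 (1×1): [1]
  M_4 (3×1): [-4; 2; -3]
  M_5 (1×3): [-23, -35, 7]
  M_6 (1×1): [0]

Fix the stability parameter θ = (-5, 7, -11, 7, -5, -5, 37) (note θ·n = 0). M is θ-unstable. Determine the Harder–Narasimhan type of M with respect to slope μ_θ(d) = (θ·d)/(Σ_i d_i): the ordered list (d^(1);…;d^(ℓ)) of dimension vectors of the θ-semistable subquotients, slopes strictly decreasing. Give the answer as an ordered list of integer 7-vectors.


Interval decomposition of M: I[1,1]^3, I[1,6], I[5,5]^2, I[7,7].
HN type (ℓ=4): μ^(1)=37; μ^(2)=-1; μ^(3)=-2; μ^(4)=-5

((0, 0, 0, 0, 0, 0, 1); (0, 0, 0, 1, 1, 1, 0); (0, 1, 1, 0, 0, 0, 0); (4, 0, 0, 0, 2, 0, 0))


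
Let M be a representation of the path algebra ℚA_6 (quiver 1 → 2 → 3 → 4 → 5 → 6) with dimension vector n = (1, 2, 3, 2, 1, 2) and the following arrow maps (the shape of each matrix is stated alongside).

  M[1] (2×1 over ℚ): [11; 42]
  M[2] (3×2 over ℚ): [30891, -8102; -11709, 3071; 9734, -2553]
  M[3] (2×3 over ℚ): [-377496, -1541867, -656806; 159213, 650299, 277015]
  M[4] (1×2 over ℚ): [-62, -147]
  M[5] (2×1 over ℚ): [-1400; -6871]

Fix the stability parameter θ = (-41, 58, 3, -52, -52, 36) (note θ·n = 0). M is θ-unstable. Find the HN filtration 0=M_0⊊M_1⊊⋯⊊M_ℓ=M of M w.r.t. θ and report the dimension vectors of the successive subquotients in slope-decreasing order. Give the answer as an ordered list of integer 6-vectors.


Interval decomposition of M: I[1,6], I[2,4], I[3,3], I[6,6].
HN type (ℓ=4): μ^(1)=36; μ^(2)=3; μ^(3)=-43/4; μ^(4)=-41

((0, 0, 0, 0, 0, 2); (0, 1, 2, 1, 0, 0); (0, 1, 1, 1, 1, 0); (1, 0, 0, 0, 0, 0))


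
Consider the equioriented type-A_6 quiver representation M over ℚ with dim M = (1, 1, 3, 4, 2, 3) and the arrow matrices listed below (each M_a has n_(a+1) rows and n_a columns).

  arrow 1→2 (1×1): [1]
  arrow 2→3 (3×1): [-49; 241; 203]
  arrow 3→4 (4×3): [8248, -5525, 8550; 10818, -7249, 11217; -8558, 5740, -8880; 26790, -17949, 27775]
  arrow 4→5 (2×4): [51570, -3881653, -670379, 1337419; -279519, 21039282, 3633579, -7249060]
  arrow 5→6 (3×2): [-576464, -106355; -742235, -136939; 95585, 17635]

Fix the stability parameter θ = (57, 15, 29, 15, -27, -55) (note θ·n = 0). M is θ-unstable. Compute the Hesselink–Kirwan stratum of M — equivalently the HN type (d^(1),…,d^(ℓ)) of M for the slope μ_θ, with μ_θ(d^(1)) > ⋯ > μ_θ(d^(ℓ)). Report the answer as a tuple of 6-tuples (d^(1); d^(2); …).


Interval decomposition of M: I[1,6], I[3,4], I[3,6], I[4,4], I[6,6].
HN type (ℓ=5): μ^(1)=22; μ^(2)=15; μ^(3)=17/3; μ^(4)=-19/2; μ^(5)=-55

((0, 0, 1, 1, 0, 0); (0, 0, 0, 1, 0, 0); (1, 1, 1, 1, 1, 1); (0, 0, 1, 1, 1, 1); (0, 0, 0, 0, 0, 1))


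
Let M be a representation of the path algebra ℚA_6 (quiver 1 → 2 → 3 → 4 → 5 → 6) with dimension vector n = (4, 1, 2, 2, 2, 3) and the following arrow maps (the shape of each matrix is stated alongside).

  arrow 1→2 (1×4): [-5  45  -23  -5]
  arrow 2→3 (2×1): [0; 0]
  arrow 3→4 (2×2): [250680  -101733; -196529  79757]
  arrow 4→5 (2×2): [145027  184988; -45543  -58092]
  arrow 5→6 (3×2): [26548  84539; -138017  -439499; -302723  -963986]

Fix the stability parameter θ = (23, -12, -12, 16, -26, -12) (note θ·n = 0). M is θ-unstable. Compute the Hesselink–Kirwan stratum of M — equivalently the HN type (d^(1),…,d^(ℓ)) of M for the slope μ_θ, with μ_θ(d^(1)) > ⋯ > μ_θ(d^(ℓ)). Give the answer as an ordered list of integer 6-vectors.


Via rank(M_{q-1}∘⋯∘M_p): M ≅ I[1,1]^3, I[1,2], I[3,4], I[3,6], I[5,6], I[6,6].
μ_θ-semistable layers: μ^(1)=23; μ^(2)=16; μ^(3)=11/2; μ^(4)=-22/3; μ^(5)=-12; μ^(6)=-26

((3, 0, 0, 0, 0, 0); (0, 0, 0, 1, 0, 0); (1, 1, 0, 0, 0, 0); (0, 0, 0, 1, 1, 1); (0, 0, 2, 0, 0, 2); (0, 0, 0, 0, 1, 0))


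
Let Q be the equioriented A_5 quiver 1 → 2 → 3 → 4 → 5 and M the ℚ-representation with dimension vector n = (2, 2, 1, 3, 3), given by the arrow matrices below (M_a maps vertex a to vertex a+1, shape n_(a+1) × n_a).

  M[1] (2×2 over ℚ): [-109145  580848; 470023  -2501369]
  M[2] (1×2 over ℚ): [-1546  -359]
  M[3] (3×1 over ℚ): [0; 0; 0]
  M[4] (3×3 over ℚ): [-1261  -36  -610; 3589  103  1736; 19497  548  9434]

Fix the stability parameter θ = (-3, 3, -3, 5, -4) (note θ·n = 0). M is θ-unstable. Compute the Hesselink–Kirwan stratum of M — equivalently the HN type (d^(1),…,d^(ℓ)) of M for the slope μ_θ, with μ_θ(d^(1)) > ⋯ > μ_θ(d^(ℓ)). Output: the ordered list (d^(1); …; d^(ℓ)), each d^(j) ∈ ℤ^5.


Barcode: M ≅ I[1,2], I[1,3], I[4,4], I[4,5]^2, I[5,5]. HN layers by μ_θ (6 steps, strictly decreasing):
  μ^(1)=5; μ^(2)=3; μ^(3)=1/2; μ^(4)=0; μ^(5)=-3; μ^(6)=-4

((0, 0, 0, 1, 0); (0, 1, 0, 0, 0); (0, 0, 0, 2, 2); (0, 1, 1, 0, 0); (2, 0, 0, 0, 0); (0, 0, 0, 0, 1))


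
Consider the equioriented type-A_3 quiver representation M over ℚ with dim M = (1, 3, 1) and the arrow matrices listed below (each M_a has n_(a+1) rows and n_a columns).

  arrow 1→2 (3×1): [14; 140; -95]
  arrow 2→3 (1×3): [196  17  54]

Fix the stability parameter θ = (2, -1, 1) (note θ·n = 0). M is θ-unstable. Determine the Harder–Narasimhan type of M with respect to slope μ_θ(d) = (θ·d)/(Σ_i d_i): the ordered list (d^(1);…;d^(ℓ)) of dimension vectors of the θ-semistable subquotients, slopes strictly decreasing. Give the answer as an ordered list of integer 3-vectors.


Via rank(M_{q-1}∘⋯∘M_p): M ≅ I[1,3], I[2,2]^2.
μ_θ-semistable layers: μ^(1)=1; μ^(2)=1/2; μ^(3)=-1

((0, 0, 1); (1, 1, 0); (0, 2, 0))


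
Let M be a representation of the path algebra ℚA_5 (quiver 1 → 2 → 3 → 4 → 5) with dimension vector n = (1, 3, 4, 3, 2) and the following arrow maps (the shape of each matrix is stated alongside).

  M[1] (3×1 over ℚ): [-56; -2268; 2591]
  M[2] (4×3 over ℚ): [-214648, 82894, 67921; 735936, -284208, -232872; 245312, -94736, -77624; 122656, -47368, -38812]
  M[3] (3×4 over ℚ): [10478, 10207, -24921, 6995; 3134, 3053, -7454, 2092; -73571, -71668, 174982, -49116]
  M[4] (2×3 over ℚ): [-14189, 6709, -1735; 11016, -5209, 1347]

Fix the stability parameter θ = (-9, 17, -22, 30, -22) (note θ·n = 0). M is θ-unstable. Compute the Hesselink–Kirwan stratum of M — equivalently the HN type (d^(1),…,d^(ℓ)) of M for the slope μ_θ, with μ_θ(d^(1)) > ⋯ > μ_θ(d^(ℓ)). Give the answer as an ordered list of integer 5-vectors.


Via rank(M_{q-1}∘⋯∘M_p): M ≅ I[1,5], I[2,2]^2, I[3,3], I[3,4], I[3,5].
μ_θ-semistable layers: μ^(1)=30; μ^(2)=17; μ^(3)=4; μ^(4)=-5/2; μ^(5)=-9; μ^(6)=-22

((0, 0, 0, 1, 0); (0, 2, 0, 0, 0); (0, 0, 0, 2, 2); (0, 1, 1, 0, 0); (1, 0, 0, 0, 0); (0, 0, 3, 0, 0))


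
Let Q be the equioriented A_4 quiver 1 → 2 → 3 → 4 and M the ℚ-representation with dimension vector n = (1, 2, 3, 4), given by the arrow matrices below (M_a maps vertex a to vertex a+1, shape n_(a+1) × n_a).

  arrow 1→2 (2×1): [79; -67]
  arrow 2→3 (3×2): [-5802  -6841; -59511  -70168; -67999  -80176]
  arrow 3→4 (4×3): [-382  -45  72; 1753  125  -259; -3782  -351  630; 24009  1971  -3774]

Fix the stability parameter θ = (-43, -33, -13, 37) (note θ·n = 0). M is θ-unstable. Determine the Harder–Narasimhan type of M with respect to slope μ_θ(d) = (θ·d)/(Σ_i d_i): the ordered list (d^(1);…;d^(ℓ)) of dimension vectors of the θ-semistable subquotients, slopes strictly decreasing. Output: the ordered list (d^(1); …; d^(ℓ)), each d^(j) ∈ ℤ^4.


Via rank(M_{q-1}∘⋯∘M_p): M ≅ I[1,4], I[2,4], I[3,4], I[4,4].
μ_θ-semistable layers: μ^(1)=37; μ^(2)=-13; μ^(3)=-33; μ^(4)=-43

((0, 0, 0, 4); (0, 0, 3, 0); (0, 2, 0, 0); (1, 0, 0, 0))


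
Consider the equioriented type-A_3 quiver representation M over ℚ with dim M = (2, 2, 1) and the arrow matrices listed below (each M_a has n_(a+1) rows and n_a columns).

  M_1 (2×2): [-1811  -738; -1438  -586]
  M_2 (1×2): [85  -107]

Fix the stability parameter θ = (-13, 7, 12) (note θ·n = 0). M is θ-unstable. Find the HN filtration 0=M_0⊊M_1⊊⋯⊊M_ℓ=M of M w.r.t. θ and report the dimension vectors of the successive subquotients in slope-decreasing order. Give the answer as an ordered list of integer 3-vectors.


Barcode: M ≅ I[1,2], I[1,3]. HN layers by μ_θ (3 steps, strictly decreasing):
  μ^(1)=12; μ^(2)=7; μ^(3)=-13

((0, 0, 1); (0, 2, 0); (2, 0, 0))


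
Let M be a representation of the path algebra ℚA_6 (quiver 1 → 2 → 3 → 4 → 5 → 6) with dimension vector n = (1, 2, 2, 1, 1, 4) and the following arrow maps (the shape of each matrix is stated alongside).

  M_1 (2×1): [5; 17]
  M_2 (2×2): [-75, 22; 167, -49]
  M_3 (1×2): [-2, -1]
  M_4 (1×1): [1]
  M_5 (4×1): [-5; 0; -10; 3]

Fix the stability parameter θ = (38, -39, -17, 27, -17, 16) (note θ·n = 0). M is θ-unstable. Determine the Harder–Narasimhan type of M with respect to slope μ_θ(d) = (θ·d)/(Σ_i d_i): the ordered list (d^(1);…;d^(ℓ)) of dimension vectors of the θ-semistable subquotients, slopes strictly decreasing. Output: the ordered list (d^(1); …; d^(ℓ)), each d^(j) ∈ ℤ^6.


Via rank(M_{q-1}∘⋯∘M_p): M ≅ I[1,3], I[2,6], I[6,6]^3.
μ_θ-semistable layers: μ^(1)=16; μ^(2)=5; μ^(3)=-6; μ^(4)=-17; μ^(5)=-39

((0, 0, 0, 0, 0, 4); (0, 0, 0, 1, 1, 0); (1, 1, 1, 0, 0, 0); (0, 0, 1, 0, 0, 0); (0, 1, 0, 0, 0, 0))


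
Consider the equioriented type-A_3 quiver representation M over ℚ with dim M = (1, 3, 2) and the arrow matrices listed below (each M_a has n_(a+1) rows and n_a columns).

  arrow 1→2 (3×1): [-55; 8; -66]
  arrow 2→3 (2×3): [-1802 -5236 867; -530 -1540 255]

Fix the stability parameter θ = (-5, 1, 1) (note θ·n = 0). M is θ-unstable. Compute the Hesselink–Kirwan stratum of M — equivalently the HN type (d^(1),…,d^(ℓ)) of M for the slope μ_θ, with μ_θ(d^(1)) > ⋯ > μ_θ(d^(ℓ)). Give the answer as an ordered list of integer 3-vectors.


Interval decomposition of M: I[1,2], I[2,2], I[2,3], I[3,3].
HN type (ℓ=2): μ^(1)=1; μ^(2)=-5

((0, 3, 2); (1, 0, 0))


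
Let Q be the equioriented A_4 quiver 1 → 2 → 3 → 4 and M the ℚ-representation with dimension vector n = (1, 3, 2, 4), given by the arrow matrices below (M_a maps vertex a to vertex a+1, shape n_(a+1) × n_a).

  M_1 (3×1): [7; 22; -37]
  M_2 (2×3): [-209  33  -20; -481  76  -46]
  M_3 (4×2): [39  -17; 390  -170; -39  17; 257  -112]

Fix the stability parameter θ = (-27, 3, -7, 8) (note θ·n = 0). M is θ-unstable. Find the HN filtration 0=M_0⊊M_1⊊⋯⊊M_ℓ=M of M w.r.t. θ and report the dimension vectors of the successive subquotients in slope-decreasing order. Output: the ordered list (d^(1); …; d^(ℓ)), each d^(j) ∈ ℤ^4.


Via rank(M_{q-1}∘⋯∘M_p): M ≅ I[1,4], I[2,2], I[2,4], I[4,4]^2.
μ_θ-semistable layers: μ^(1)=8; μ^(2)=3; μ^(3)=-2; μ^(4)=-27

((0, 0, 0, 4); (0, 1, 0, 0); (0, 2, 2, 0); (1, 0, 0, 0))


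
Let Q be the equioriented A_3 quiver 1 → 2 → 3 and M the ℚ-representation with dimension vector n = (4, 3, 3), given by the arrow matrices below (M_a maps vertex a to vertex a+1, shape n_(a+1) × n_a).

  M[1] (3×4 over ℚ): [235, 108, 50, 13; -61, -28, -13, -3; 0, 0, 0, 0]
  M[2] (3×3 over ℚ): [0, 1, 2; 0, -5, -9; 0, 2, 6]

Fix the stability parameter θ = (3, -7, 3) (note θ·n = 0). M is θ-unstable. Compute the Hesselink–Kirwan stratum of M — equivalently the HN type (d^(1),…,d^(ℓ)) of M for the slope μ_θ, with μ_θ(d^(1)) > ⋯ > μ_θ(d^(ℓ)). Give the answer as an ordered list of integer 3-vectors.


Interval decomposition of M: I[1,1]^2, I[1,2], I[1,3], I[2,3], I[3,3].
HN type (ℓ=3): μ^(1)=3; μ^(2)=-2; μ^(3)=-7

((2, 0, 3); (2, 2, 0); (0, 1, 0))


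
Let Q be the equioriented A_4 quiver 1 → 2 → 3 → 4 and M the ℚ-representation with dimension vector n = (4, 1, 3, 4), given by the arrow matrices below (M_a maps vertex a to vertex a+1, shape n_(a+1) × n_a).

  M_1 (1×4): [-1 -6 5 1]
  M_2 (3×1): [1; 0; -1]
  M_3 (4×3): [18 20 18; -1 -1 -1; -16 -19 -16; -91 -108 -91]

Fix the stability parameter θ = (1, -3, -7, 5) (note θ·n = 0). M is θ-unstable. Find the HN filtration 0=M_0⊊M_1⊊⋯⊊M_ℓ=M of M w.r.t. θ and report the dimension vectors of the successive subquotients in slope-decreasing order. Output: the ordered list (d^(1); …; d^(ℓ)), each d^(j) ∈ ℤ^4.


Barcode: M ≅ I[1,1]^3, I[1,3], I[3,4]^2, I[4,4]^2. HN layers by μ_θ (4 steps, strictly decreasing):
  μ^(1)=5; μ^(2)=1; μ^(3)=-3; μ^(4)=-7

((0, 0, 0, 4); (3, 0, 0, 0); (1, 1, 1, 0); (0, 0, 2, 0))


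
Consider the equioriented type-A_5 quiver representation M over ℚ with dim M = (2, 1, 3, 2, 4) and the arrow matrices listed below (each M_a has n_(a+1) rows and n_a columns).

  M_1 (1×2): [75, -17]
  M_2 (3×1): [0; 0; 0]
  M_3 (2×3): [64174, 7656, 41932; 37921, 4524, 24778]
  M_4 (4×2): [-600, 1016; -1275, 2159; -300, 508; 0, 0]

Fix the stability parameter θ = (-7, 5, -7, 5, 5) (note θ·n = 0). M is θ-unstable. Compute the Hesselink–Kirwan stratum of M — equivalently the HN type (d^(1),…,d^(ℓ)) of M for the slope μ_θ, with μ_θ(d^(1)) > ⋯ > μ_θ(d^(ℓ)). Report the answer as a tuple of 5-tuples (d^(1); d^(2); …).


Via rank(M_{q-1}∘⋯∘M_p): M ≅ I[1,1], I[1,2], I[3,3]^2, I[3,5], I[4,4], I[5,5]^3.
μ_θ-semistable layers: μ^(1)=5; μ^(2)=-7

((0, 1, 0, 2, 4); (2, 0, 3, 0, 0))


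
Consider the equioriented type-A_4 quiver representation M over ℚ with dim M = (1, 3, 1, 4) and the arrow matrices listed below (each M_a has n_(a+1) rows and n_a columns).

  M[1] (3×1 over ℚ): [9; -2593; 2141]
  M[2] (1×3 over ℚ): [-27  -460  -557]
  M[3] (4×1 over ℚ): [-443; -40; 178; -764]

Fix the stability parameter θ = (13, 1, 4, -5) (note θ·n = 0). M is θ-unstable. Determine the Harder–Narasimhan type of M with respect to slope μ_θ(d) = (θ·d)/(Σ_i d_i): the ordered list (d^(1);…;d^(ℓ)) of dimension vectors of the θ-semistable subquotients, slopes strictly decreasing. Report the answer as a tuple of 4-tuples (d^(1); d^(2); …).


Via rank(M_{q-1}∘⋯∘M_p): M ≅ I[1,2], I[2,2], I[2,4], I[4,4]^3.
μ_θ-semistable layers: μ^(1)=7; μ^(2)=1; μ^(3)=0; μ^(4)=-5

((1, 1, 0, 0); (0, 1, 0, 0); (0, 1, 1, 1); (0, 0, 0, 3))


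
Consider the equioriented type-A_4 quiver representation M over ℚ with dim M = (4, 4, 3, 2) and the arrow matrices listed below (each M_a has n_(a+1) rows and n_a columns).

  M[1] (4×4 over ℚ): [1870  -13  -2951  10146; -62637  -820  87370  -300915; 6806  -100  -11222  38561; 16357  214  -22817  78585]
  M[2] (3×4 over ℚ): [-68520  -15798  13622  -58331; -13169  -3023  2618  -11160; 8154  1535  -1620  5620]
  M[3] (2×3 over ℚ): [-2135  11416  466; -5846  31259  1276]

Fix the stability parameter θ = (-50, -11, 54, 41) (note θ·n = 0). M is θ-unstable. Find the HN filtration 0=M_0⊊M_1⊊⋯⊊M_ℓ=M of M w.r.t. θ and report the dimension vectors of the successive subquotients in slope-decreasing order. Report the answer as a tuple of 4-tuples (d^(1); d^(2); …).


Barcode: M ≅ I[1,2], I[1,3], I[1,4]^2. HN layers by μ_θ (4 steps, strictly decreasing):
  μ^(1)=54; μ^(2)=95/2; μ^(3)=-11; μ^(4)=-50

((0, 0, 1, 0); (0, 0, 2, 2); (0, 4, 0, 0); (4, 0, 0, 0))


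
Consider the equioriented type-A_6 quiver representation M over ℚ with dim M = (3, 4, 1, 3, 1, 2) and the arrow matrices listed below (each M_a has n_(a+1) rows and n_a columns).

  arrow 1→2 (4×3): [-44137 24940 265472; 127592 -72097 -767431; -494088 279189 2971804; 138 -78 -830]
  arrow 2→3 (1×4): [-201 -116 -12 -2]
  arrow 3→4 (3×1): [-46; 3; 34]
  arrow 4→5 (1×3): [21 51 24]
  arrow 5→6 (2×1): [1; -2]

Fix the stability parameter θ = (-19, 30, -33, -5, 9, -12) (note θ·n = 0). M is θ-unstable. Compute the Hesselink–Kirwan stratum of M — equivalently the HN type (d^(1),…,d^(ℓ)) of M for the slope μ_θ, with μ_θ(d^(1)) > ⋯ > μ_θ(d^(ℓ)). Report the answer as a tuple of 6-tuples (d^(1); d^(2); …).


Interval decomposition of M: I[1,2]^2, I[1,6], I[2,2], I[4,4]^2, I[6,6].
HN type (ℓ=6): μ^(1)=30; μ^(2)=-3/2; μ^(3)=-8/3; μ^(4)=-5; μ^(5)=-12; μ^(6)=-19

((0, 3, 0, 0, 0, 0); (0, 0, 0, 0, 1, 1); (0, 1, 1, 1, 0, 0); (0, 0, 0, 2, 0, 0); (0, 0, 0, 0, 0, 1); (3, 0, 0, 0, 0, 0))


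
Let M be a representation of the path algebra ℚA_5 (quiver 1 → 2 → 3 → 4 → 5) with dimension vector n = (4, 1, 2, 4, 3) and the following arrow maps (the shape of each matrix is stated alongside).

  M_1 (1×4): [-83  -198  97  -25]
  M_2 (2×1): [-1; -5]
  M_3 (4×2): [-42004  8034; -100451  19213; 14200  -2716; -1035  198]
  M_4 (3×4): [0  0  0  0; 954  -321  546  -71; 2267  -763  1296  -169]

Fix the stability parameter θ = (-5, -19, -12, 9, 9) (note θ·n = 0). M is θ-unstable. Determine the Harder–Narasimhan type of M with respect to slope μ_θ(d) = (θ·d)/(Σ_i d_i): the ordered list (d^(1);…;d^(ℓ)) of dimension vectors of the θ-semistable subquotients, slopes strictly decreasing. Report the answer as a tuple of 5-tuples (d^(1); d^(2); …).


Barcode: M ≅ I[1,1]^3, I[1,5], I[3,4], I[4,4], I[4,5], I[5,5]. HN layers by μ_θ (3 steps, strictly decreasing):
  μ^(1)=9; μ^(2)=-5; μ^(3)=-12

((0, 0, 0, 4, 3); (3, 0, 0, 0, 0); (1, 1, 2, 0, 0))


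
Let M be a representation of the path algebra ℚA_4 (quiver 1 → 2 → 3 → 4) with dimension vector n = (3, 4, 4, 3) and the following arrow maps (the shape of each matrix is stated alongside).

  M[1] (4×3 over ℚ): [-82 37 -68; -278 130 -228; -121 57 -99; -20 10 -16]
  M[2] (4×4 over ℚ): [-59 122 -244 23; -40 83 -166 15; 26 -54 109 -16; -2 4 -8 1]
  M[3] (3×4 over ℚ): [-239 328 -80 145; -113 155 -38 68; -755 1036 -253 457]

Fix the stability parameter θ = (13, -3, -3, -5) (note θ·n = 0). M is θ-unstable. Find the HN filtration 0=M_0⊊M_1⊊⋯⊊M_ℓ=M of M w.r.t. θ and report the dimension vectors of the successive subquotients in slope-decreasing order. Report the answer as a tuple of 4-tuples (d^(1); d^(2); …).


Via rank(M_{q-1}∘⋯∘M_p): M ≅ I[1,4]^3, I[2,3].
μ_θ-semistable layers: μ^(1)=1/2; μ^(2)=-3

((3, 3, 3, 3); (0, 1, 1, 0))


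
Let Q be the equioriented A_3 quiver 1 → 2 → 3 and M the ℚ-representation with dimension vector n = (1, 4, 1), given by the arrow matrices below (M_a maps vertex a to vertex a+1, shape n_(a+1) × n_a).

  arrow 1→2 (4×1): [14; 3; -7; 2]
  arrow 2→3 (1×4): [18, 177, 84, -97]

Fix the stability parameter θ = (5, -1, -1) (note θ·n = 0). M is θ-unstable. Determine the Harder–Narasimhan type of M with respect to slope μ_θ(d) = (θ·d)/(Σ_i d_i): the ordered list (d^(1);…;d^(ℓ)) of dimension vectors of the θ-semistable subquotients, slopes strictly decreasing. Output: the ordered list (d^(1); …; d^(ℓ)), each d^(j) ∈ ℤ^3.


Interval decomposition of M: I[1,3], I[2,2]^3.
HN type (ℓ=2): μ^(1)=1; μ^(2)=-1

((1, 1, 1); (0, 3, 0))


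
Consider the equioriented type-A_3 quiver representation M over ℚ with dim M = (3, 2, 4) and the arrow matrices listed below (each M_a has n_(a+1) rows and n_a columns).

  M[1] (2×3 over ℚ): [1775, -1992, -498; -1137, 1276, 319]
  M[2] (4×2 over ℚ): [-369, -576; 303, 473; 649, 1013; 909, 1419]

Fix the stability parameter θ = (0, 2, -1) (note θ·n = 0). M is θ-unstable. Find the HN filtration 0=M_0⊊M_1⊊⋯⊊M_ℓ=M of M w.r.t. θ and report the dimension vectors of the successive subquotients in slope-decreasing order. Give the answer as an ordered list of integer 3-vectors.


Interval decomposition of M: I[1,1], I[1,3]^2, I[3,3]^2.
HN type (ℓ=3): μ^(1)=1/2; μ^(2)=0; μ^(3)=-1

((0, 2, 2); (3, 0, 0); (0, 0, 2))


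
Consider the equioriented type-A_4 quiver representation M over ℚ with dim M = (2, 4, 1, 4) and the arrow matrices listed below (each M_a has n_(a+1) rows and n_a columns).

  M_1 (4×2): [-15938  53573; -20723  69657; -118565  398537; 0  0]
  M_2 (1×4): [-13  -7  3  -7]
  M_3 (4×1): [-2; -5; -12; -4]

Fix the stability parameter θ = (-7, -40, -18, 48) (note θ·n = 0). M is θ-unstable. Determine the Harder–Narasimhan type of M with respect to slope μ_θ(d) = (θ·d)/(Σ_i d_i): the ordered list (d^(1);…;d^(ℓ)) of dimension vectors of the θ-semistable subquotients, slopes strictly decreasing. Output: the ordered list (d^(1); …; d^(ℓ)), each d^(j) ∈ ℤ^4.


Interval decomposition of M: I[1,2], I[1,4], I[2,2]^2, I[4,4]^3.
HN type (ℓ=4): μ^(1)=48; μ^(2)=-18; μ^(3)=-47/2; μ^(4)=-40

((0, 0, 0, 4); (0, 0, 1, 0); (2, 2, 0, 0); (0, 2, 0, 0))


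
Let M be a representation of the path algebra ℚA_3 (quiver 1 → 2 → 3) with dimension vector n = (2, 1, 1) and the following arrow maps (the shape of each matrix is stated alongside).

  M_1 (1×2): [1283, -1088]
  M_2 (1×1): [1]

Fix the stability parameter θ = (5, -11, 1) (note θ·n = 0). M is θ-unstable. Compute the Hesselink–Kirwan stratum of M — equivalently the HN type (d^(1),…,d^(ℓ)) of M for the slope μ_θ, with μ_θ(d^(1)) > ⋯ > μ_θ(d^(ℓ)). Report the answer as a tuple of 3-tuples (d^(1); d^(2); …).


Barcode: M ≅ I[1,1], I[1,3]. HN layers by μ_θ (3 steps, strictly decreasing):
  μ^(1)=5; μ^(2)=1; μ^(3)=-3

((1, 0, 0); (0, 0, 1); (1, 1, 0))


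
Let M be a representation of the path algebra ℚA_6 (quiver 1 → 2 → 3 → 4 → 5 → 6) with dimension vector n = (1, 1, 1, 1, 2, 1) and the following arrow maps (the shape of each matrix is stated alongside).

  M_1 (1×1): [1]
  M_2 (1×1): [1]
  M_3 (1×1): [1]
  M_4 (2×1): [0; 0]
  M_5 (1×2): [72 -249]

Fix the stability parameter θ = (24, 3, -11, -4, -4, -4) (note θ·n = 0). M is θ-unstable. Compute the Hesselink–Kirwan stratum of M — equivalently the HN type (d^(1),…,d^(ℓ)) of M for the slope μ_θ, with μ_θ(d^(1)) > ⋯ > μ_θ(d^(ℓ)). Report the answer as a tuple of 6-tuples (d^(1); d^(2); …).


Barcode: M ≅ I[1,4], I[5,5], I[5,6]. HN layers by μ_θ (2 steps, strictly decreasing):
  μ^(1)=3; μ^(2)=-4

((1, 1, 1, 1, 0, 0); (0, 0, 0, 0, 2, 1))


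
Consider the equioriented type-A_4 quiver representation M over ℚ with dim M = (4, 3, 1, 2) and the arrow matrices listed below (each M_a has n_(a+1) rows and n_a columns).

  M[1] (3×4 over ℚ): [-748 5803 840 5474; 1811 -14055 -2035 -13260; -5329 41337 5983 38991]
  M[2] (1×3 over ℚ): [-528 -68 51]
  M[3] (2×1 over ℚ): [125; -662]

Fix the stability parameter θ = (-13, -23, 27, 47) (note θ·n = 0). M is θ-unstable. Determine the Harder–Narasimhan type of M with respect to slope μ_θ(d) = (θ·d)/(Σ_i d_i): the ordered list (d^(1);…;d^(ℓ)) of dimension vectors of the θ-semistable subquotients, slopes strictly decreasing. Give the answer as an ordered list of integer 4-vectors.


Interval decomposition of M: I[1,1], I[1,2]^2, I[1,4], I[4,4].
HN type (ℓ=4): μ^(1)=47; μ^(2)=27; μ^(3)=-13; μ^(4)=-18

((0, 0, 0, 2); (0, 0, 1, 0); (1, 0, 0, 0); (3, 3, 0, 0))


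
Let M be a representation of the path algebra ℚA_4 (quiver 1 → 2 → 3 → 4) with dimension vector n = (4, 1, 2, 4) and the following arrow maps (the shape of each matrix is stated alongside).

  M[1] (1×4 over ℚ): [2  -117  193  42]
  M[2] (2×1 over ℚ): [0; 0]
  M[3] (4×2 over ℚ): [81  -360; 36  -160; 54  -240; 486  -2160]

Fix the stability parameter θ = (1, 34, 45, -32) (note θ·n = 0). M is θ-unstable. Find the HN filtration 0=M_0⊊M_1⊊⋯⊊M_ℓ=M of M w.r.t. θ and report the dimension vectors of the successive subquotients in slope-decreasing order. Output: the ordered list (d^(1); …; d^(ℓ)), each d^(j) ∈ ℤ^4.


Barcode: M ≅ I[1,1]^3, I[1,2], I[3,3], I[3,4], I[4,4]^3. HN layers by μ_θ (5 steps, strictly decreasing):
  μ^(1)=45; μ^(2)=34; μ^(3)=13/2; μ^(4)=1; μ^(5)=-32

((0, 0, 1, 0); (0, 1, 0, 0); (0, 0, 1, 1); (4, 0, 0, 0); (0, 0, 0, 3))


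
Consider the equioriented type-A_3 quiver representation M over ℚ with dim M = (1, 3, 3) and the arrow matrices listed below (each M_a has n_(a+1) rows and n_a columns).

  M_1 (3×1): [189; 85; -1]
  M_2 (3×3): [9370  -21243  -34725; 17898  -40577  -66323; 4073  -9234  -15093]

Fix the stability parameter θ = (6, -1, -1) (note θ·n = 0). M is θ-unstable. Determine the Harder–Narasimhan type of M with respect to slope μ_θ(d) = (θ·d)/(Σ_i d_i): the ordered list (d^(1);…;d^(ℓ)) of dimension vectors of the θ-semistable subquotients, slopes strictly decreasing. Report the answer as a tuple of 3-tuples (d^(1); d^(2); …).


Barcode: M ≅ I[1,2], I[2,3]^2, I[3,3]. HN layers by μ_θ (2 steps, strictly decreasing):
  μ^(1)=5/2; μ^(2)=-1

((1, 1, 0); (0, 2, 3))
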